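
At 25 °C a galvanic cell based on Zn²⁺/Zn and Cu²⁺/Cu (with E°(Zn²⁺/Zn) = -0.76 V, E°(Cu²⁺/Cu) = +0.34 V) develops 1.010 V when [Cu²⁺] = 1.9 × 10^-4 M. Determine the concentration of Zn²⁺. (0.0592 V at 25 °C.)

From the Nernst equation, log Q = n(E° − E)/0.0592 = 2(1.10 − 1.010)/0.0592 = 3.041, so Q = 1100.
With Q = [Zn²⁺]/[Cu²⁺] and the known concentrations, [Zn²⁺] in the numerator gives [Zn²⁺] = 0.21 M.

0.21 M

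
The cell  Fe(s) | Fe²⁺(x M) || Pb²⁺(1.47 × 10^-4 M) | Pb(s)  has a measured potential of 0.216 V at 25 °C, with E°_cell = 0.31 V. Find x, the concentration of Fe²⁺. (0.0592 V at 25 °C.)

From the Nernst equation, log Q = n(E° − E)/0.0592 = 2(0.31 − 0.216)/0.0592 = 3.176, so Q = 1500.
With Q = [Fe²⁺]/[Pb²⁺] and the known concentrations, [Fe²⁺] in the numerator gives [Fe²⁺] = 0.22 M.

0.22 M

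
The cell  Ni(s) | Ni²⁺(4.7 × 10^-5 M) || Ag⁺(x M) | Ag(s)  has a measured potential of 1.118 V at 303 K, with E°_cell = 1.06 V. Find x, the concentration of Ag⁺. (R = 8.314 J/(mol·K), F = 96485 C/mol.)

From the Nernst equation, ln Q = nF(E° − E)/RT = 2×96485×(1.06 − 1.118)/(8.314×303) = -4.443, so Q = 0.0118.
With Q = [Ni²⁺]/[Ag⁺]^2 and the known concentrations, [Ag⁺]^2 in the denominator gives [Ag⁺] = 0.063 M.

0.063 M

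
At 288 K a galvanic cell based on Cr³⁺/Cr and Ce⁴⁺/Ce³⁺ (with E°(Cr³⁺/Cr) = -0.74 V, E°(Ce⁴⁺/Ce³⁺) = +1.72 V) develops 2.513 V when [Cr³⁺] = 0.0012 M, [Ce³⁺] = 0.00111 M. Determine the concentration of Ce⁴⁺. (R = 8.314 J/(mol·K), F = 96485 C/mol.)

From the Nernst equation, ln Q = nF(E° − E)/RT = 3×96485×(2.46 − 2.513)/(8.314×288) = -6.407, so Q = 0.00165.
With Q = [Cr³⁺]·[Ce³⁺]^3/[Ce⁴⁺]^3 and the known concentrations, [Ce⁴⁺]^3 in the denominator gives [Ce⁴⁺] = 0.001 M.

0.001 M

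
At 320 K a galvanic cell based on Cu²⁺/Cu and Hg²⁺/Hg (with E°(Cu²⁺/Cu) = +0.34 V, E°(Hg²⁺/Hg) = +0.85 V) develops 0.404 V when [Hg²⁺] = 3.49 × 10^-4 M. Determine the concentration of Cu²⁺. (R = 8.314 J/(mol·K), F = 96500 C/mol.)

0.76 M

From the Nernst equation, ln Q = nF(E° − E)/RT = 2×96500×(0.51 − 0.404)/(8.314×320) = 7.690, so Q = 2190.
With Q = [Cu²⁺]/[Hg²⁺] and the known concentrations, [Cu²⁺] in the numerator gives [Cu²⁺] = 0.76 M.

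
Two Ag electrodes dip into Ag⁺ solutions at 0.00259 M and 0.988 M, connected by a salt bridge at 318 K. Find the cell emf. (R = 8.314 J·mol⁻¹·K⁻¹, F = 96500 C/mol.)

Both half-cells are Ag⁺/Ag, so E°_cell = 0. The concentrated side is the cathode; the cell reaction moves Ag⁺ from high to low concentration with n = 1.
Q = [Ag⁺]_dilute/[Ag⁺]_conc = 0.00259/0.988 = 0.00262.
E = 0 − (RT/nF) ln Q = −((8.314×318)/(1×96500))(-5.944) = 0.1629 V.

0.16 V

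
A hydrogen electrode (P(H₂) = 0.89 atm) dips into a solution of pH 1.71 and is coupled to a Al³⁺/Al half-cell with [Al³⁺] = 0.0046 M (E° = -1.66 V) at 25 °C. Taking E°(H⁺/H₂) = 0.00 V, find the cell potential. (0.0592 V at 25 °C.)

The hydrogen couple is the cathode, so E°_cell = 1.66 V; n = 6.
[H⁺] = 10^(−1.71) = 0.019 M, and Q = [Al³⁺]^2·P(H₂)^3 / [H⁺]^6 = 2.71 × 10^5.
E = E° − (0.0592/6) log Q = 1.66 − (0.0592/6)(5.434) = 1.606 V.

1.61 V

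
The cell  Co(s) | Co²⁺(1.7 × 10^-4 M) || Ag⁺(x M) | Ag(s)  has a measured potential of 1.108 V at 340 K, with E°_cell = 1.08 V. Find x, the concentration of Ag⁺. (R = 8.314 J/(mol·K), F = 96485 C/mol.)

0.034 M

From the Nernst equation, ln Q = nF(E° − E)/RT = 2×96485×(1.08 − 1.108)/(8.314×340) = -1.911, so Q = 0.148.
With Q = [Co²⁺]/[Ag⁺]^2 and the known concentrations, [Ag⁺]^2 in the denominator gives [Ag⁺] = 0.034 M.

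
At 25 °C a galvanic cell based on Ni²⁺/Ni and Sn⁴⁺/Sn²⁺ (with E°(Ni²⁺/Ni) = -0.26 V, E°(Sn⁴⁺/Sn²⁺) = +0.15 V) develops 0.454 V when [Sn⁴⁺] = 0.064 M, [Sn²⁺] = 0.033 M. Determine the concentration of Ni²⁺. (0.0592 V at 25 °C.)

From the Nernst equation, log Q = n(E° − E)/0.0592 = 2(0.41 − 0.454)/0.0592 = -1.486, so Q = 0.0326.
With Q = [Ni²⁺]·[Sn²⁺]/[Sn⁴⁺] and the known concentrations, [Ni²⁺] in the numerator gives [Ni²⁺] = 0.063 M.

0.063 M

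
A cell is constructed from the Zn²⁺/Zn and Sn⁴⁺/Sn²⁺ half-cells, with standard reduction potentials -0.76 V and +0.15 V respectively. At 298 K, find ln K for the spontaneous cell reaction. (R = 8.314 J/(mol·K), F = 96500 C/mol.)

ln K = 70.9

E°_cell = +0.15 − (-0.76) = 0.91 V, with n = 2 electrons transferred.
At equilibrium E = 0, so the Nernst equation gives ln K = nFE°/RT = (2)(96500)(0.91)/((8.314)(298)) = 70.89.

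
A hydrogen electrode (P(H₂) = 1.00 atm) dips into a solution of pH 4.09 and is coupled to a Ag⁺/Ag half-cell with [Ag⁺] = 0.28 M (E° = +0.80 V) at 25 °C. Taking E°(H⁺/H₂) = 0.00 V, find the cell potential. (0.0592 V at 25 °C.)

1.01 V

The Ag⁺/Ag couple is the cathode, so E°_cell = 0.80 V; n = 2.
[H⁺] = 10^(−4.09) = 8.1 × 10^-5 M, and Q = [H⁺]^2 / ([Ag⁺]^2·P(H₂)) = 8.43 × 10^-8.
E = E° − (0.0592/2) log Q = 0.80 − (0.0592/2)(-7.074) = 1.009 V.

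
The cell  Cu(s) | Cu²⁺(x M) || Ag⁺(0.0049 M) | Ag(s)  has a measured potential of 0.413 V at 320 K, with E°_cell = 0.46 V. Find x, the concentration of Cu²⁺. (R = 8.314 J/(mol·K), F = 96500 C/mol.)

From the Nernst equation, ln Q = nF(E° − E)/RT = 2×96500×(0.46 − 0.413)/(8.314×320) = 3.410, so Q = 30.3.
With Q = [Cu²⁺]/[Ag⁺]^2 and the known concentrations, [Cu²⁺] in the numerator gives [Cu²⁺] = 7.3 × 10^-4 M.

7.3 × 10^-4 M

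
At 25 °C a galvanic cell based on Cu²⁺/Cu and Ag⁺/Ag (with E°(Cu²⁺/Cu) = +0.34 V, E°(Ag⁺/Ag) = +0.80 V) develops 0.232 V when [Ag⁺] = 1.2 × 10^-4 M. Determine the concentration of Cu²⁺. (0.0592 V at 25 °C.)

From the Nernst equation, log Q = n(E° − E)/0.0592 = 2(0.46 − 0.232)/0.0592 = 7.703, so Q = 5.04 × 10^7.
With Q = [Cu²⁺]/[Ag⁺]^2 and the known concentrations, [Cu²⁺] in the numerator gives [Cu²⁺] = 0.73 M.

0.73 M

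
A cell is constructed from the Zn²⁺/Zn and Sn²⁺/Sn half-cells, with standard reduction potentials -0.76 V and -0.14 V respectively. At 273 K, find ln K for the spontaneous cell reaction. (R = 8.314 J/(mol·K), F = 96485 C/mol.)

E°_cell = -0.14 − (-0.76) = 0.62 V, with n = 2 electrons transferred.
At equilibrium E = 0, so the Nernst equation gives ln K = nFE°/RT = (2)(96485)(0.62)/((8.314)(273)) = 52.71.

ln K = 52.7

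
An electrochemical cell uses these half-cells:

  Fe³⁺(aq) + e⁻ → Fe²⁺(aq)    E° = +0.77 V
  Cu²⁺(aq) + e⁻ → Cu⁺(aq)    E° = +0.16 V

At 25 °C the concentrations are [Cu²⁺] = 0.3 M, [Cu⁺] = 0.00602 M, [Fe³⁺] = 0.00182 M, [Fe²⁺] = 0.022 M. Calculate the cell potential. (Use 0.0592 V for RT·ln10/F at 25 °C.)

The Fe³⁺/Fe²⁺ couple has the higher reduction potential and acts as the cathode, so E°_cell = +0.77 − (+0.16) = 0.61 V.
Balancing electrons gives n = 1; the reaction quotient is Q = [Cu²⁺]·[Fe²⁺]/([Cu⁺]·[Fe³⁺]) = 602.
At 25 °C, E = E° − (0.0592/n) log Q = 0.61 − (0.0592/1)(2.780) = 0.610 − 0.165 = 0.445 V.

0.445 V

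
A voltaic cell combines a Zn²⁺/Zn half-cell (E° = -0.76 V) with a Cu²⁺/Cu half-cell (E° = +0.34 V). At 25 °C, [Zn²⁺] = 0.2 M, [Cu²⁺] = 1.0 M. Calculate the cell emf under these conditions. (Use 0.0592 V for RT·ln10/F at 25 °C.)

1.12 V

The Cu²⁺/Cu couple has the higher reduction potential and acts as the cathode, so E°_cell = +0.34 − (-0.76) = 1.10 V.
Balancing electrons gives n = 2; the reaction quotient is Q = [Zn²⁺]/[Cu²⁺] = 0.200.
At 25 °C, E = E° − (0.0592/n) log Q = 1.10 − (0.0592/2)(-0.699) = 1.100 + 0.021 = 1.121 V.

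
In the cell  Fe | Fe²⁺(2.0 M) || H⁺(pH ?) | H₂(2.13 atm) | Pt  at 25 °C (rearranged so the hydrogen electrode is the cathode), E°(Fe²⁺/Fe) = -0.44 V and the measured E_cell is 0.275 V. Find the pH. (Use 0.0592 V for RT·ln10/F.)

E°_cell = 0.44 V and n = 2.
log Q = n(E° − E)/0.0592 = 2×(0.44 − 0.275)/0.0592 = 5.574.
With Q = [Fe²⁺]·P(H₂) / [H⁺]^2, solving for [H⁺] gives log[H⁺] = -2.472, so pH = 2.47.

pH = 2.47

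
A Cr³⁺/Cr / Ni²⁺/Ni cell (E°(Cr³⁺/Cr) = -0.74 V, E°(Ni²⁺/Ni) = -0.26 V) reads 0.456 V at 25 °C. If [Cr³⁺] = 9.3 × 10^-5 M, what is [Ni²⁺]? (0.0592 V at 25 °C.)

3.2 × 10^-4 M

From the Nernst equation, log Q = n(E° − E)/0.0592 = 6(0.48 − 0.456)/0.0592 = 2.432, so Q = 271.
With Q = [Cr³⁺]^2/[Ni²⁺]^3 and the known concentrations, [Ni²⁺]^3 in the denominator gives [Ni²⁺] = 3.2 × 10^-4 M.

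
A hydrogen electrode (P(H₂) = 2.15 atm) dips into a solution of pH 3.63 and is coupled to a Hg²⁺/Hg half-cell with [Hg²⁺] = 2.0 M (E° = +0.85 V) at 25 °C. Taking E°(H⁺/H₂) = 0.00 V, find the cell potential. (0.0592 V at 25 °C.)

1.08 V

The Hg²⁺/Hg couple is the cathode, so E°_cell = 0.85 V; n = 2.
[H⁺] = 10^(−3.63) = 2.3 × 10^-4 M, and Q = [H⁺]^2 / ([Hg²⁺]·P(H₂)) = 1.28 × 10^-8.
E = E° − (0.0592/2) log Q = 0.85 − (0.0592/2)(-7.893) = 1.084 V.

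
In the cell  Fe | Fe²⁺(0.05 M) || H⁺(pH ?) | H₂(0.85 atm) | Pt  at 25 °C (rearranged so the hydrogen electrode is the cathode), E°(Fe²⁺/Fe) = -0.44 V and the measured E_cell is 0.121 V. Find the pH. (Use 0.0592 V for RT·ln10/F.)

pH = 6.07

E°_cell = 0.44 V and n = 2.
log Q = n(E° − E)/0.0592 = 2×(0.44 − 0.121)/0.0592 = 10.777.
With Q = [Fe²⁺]·P(H₂) / [H⁺]^2, solving for [H⁺] gives log[H⁺] = -6.074, so pH = 6.07.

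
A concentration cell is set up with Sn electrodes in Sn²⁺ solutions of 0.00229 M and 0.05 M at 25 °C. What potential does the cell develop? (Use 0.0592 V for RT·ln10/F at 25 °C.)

0.040 V

Both half-cells are Sn²⁺/Sn, so E°_cell = 0. The concentrated side is the cathode; the cell reaction moves Sn²⁺ from high to low concentration with n = 2.
Q = [Sn²⁺]_dilute/[Sn²⁺]_conc = 0.00229/0.05 = 0.0458.
E = 0 − (0.0592/2) log Q = −(0.0592/2)(-1.339) = 0.0396 V.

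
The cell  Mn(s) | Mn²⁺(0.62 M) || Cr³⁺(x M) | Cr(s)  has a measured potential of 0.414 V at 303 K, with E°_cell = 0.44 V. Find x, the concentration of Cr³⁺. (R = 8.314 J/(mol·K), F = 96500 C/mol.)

0.025 M

From the Nernst equation, ln Q = nF(E° − E)/RT = 6×96500×(0.44 − 0.414)/(8.314×303) = 5.976, so Q = 394.
With Q = [Mn²⁺]^3/[Cr³⁺]^2 and the known concentrations, [Cr³⁺]^2 in the denominator gives [Cr³⁺] = 0.025 M.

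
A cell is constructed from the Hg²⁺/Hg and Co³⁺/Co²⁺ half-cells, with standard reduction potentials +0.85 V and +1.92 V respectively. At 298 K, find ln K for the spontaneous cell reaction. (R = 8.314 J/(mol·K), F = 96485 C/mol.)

ln K = 83.3

E°_cell = +1.92 − (+0.85) = 1.07 V, with n = 2 electrons transferred.
At equilibrium E = 0, so the Nernst equation gives ln K = nFE°/RT = (2)(96485)(1.07)/((8.314)(298)) = 83.34.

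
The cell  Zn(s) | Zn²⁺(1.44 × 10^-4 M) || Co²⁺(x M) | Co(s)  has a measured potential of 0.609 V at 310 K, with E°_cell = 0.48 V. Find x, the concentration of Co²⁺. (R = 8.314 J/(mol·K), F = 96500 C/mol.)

2.3 M

From the Nernst equation, ln Q = nF(E° − E)/RT = 2×96500×(0.48 − 0.609)/(8.314×310) = -9.660, so Q = 6.38 × 10^-5.
With Q = [Zn²⁺]/[Co²⁺] and the known concentrations, [Co²⁺] in the denominator gives [Co²⁺] = 2.3 M.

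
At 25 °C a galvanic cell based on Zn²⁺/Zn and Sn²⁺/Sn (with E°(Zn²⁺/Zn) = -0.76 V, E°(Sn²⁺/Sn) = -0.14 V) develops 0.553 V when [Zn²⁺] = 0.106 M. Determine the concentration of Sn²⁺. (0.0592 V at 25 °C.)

5.8 × 10^-4 M

From the Nernst equation, log Q = n(E° − E)/0.0592 = 2(0.62 − 0.553)/0.0592 = 2.264, so Q = 183.
With Q = [Zn²⁺]/[Sn²⁺] and the known concentrations, [Sn²⁺] in the denominator gives [Sn²⁺] = 5.8 × 10^-4 M.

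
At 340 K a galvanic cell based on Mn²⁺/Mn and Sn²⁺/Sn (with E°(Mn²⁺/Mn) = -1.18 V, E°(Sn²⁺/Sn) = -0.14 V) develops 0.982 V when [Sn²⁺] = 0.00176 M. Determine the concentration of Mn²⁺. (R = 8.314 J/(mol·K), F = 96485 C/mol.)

From the Nernst equation, ln Q = nF(E° − E)/RT = 2×96485×(1.04 − 0.982)/(8.314×340) = 3.959, so Q = 52.4.
With Q = [Mn²⁺]/[Sn²⁺] and the known concentrations, [Mn²⁺] in the numerator gives [Mn²⁺] = 0.092 M.

0.092 M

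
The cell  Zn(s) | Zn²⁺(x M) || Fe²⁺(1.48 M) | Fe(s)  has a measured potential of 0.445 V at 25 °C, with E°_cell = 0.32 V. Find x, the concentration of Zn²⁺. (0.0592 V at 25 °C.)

8.9 × 10^-5 M

From the Nernst equation, log Q = n(E° − E)/0.0592 = 2(0.32 − 0.445)/0.0592 = -4.223, so Q = 5.98 × 10^-5.
With Q = [Zn²⁺]/[Fe²⁺] and the known concentrations, [Zn²⁺] in the numerator gives [Zn²⁺] = 8.9 × 10^-5 M.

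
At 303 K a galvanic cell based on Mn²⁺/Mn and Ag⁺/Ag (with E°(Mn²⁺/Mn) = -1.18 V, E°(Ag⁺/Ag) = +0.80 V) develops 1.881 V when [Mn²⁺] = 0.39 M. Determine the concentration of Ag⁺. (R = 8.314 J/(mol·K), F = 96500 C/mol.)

From the Nernst equation, ln Q = nF(E° − E)/RT = 2×96500×(1.98 − 1.881)/(8.314×303) = 7.585, so Q = 1970.
With Q = [Mn²⁺]/[Ag⁺]^2 and the known concentrations, [Ag⁺]^2 in the denominator gives [Ag⁺] = 0.014 M.

0.014 M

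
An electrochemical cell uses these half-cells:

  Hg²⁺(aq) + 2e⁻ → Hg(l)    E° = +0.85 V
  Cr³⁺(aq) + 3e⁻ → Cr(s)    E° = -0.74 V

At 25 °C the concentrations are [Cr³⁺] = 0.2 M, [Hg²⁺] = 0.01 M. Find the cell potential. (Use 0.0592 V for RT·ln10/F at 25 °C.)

1.54 V

The Hg²⁺/Hg couple has the higher reduction potential and acts as the cathode, so E°_cell = +0.85 − (-0.74) = 1.59 V.
Balancing electrons gives n = 6; the reaction quotient is Q = [Cr³⁺]^2/[Hg²⁺]^3 = 4 × 10^4.
At 25 °C, E = E° − (0.0592/n) log Q = 1.59 − (0.0592/6)(4.602) = 1.590 − 0.045 = 1.545 V.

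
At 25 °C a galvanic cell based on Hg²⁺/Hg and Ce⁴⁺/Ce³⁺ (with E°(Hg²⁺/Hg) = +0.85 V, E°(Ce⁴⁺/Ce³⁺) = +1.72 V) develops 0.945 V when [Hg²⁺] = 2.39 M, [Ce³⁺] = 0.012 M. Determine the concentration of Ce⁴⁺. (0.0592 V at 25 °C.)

0.34 M

From the Nernst equation, log Q = n(E° − E)/0.0592 = 2(0.87 − 0.945)/0.0592 = -2.534, so Q = 0.00293.
With Q = [Hg²⁺]·[Ce³⁺]^2/[Ce⁴⁺]^2 and the known concentrations, [Ce⁴⁺]^2 in the denominator gives [Ce⁴⁺] = 0.34 M.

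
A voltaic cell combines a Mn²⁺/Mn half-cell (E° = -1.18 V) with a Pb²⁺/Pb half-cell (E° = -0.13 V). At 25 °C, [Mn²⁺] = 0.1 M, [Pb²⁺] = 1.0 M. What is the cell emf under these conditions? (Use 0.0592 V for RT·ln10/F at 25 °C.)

The Pb²⁺/Pb couple has the higher reduction potential and acts as the cathode, so E°_cell = -0.13 − (-1.18) = 1.05 V.
Balancing electrons gives n = 2; the reaction quotient is Q = [Mn²⁺]/[Pb²⁺] = 0.100.
At 25 °C, E = E° − (0.0592/n) log Q = 1.05 − (0.0592/2)(-1.000) = 1.050 + 0.030 = 1.080 V.

1.08 V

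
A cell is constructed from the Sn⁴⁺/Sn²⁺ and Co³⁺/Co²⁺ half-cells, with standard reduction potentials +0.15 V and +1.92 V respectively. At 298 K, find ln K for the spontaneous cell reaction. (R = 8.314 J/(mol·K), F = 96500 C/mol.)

ln K = 137.9

E°_cell = +1.92 − (+0.15) = 1.77 V, with n = 2 electrons transferred.
At equilibrium E = 0, so the Nernst equation gives ln K = nFE°/RT = (2)(96500)(1.77)/((8.314)(298)) = 137.88.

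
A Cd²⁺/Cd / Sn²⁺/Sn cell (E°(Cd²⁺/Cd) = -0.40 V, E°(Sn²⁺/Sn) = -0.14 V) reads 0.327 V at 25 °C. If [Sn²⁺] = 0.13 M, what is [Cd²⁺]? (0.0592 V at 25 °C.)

From the Nernst equation, log Q = n(E° − E)/0.0592 = 2(0.26 − 0.327)/0.0592 = -2.264, so Q = 0.00545.
With Q = [Cd²⁺]/[Sn²⁺] and the known concentrations, [Cd²⁺] in the numerator gives [Cd²⁺] = 7.1 × 10^-4 M.

7.1 × 10^-4 M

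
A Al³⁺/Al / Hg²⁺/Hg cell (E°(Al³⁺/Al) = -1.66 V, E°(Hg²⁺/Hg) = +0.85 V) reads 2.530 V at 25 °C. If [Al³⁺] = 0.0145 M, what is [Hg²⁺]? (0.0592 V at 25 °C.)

0.28 M

From the Nernst equation, log Q = n(E° − E)/0.0592 = 6(2.51 − 2.530)/0.0592 = -2.027, so Q = 0.00940.
With Q = [Al³⁺]^2/[Hg²⁺]^3 and the known concentrations, [Hg²⁺]^3 in the denominator gives [Hg²⁺] = 0.28 M.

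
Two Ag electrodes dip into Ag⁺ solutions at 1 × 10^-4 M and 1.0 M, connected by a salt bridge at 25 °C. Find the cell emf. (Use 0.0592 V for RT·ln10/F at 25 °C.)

Both half-cells are Ag⁺/Ag, so E°_cell = 0. The concentrated side is the cathode; the cell reaction moves Ag⁺ from high to low concentration with n = 1.
Q = [Ag⁺]_dilute/[Ag⁺]_conc = 1 × 10^-4/1.0 = 1 × 10^-4.
E = 0 − (0.0592/1) log Q = −(0.0592/1)(-4.000) = 0.2368 V.

0.24 V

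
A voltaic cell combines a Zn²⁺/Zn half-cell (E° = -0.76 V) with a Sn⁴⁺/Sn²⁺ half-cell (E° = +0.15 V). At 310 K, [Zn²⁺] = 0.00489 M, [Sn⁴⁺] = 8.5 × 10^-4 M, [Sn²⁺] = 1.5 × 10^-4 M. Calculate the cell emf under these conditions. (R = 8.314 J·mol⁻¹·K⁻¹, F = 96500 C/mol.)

The Sn⁴⁺/Sn²⁺ couple has the higher reduction potential and acts as the cathode, so E°_cell = +0.15 − (-0.76) = 0.91 V.
Balancing electrons gives n = 2; the reaction quotient is Q = [Zn²⁺]·[Sn²⁺]/[Sn⁴⁺] = 8.63 × 10^-4.
E = E° − (RT/nF) ln Q = 0.91 − (8.314×310)/(2×96500) × (-7.055) = 0.910 + 0.094 = 1.004 V.

1.00 V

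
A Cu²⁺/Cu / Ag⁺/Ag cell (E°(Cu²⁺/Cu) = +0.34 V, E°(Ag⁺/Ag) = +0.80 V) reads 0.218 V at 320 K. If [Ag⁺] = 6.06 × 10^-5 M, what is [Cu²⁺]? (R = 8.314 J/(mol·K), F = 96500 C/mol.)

0.15 M

From the Nernst equation, ln Q = nF(E° − E)/RT = 2×96500×(0.46 − 0.218)/(8.314×320) = 17.555, so Q = 4.21 × 10^7.
With Q = [Cu²⁺]/[Ag⁺]^2 and the known concentrations, [Cu²⁺] in the numerator gives [Cu²⁺] = 0.15 M.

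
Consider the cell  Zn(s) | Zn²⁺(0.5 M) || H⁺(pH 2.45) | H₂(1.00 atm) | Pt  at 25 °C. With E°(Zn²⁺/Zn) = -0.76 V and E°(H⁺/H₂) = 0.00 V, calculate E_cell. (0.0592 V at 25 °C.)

0.62 V

The hydrogen couple is the cathode, so E°_cell = 0.76 V; n = 2.
[H⁺] = 10^(−2.45) = 0.0035 M, and Q = [Zn²⁺]·P(H₂) / [H⁺]^2 = 3.97 × 10^4.
E = E° − (0.0592/2) log Q = 0.76 − (0.0592/2)(4.599) = 0.624 V.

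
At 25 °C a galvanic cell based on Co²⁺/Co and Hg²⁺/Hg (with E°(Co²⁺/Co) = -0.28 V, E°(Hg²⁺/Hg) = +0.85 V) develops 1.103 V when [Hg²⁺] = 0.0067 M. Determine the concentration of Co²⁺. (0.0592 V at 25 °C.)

0.055 M

From the Nernst equation, log Q = n(E° − E)/0.0592 = 2(1.13 − 1.103)/0.0592 = 0.912, so Q = 8.17.
With Q = [Co²⁺]/[Hg²⁺] and the known concentrations, [Co²⁺] in the numerator gives [Co²⁺] = 0.055 M.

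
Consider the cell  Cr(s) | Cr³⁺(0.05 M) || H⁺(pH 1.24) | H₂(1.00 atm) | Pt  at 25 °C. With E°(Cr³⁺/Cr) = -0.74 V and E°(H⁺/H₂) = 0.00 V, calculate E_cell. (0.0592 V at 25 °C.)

The hydrogen couple is the cathode, so E°_cell = 0.74 V; n = 6.
[H⁺] = 10^(−1.24) = 0.058 M, and Q = [Cr³⁺]^2·P(H₂)^3 / [H⁺]^6 = 6.89 × 10^4.
E = E° − (0.0592/6) log Q = 0.74 − (0.0592/6)(4.838) = 0.692 V.

0.69 V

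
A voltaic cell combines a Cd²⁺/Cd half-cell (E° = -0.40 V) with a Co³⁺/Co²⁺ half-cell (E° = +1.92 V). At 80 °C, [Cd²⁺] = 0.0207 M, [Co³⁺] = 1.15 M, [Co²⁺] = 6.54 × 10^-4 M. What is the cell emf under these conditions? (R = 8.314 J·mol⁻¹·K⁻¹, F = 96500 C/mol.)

2.61 V

The Co³⁺/Co²⁺ couple has the higher reduction potential and acts as the cathode, so E°_cell = +1.92 − (-0.40) = 2.32 V.
Balancing electrons gives n = 2; the reaction quotient is Q = [Cd²⁺]·[Co²⁺]^2/[Co³⁺]^2 = 6.69 × 10^-9.
E = E° − (RT/nF) ln Q = 2.32 − (8.314×353)/(2×96500) × (-18.822) = 2.320 + 0.286 = 2.606 V.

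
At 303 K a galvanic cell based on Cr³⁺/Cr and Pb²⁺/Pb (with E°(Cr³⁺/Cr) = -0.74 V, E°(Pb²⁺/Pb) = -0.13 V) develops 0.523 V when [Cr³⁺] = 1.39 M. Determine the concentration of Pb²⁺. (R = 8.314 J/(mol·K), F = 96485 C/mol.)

0.0016 M

From the Nernst equation, ln Q = nF(E° − E)/RT = 6×96485×(0.61 − 0.523)/(8.314×303) = 19.993, so Q = 4.82 × 10^8.
With Q = [Cr³⁺]^2/[Pb²⁺]^3 and the known concentrations, [Pb²⁺]^3 in the denominator gives [Pb²⁺] = 0.0016 M.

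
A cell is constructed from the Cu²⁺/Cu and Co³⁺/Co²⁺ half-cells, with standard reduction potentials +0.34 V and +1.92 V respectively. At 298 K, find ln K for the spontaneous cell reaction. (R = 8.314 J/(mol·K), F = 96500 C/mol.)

E°_cell = +1.92 − (+0.34) = 1.58 V, with n = 2 electrons transferred.
At equilibrium E = 0, so the Nernst equation gives ln K = nFE°/RT = (2)(96500)(1.58)/((8.314)(298)) = 123.08.

ln K = 123.1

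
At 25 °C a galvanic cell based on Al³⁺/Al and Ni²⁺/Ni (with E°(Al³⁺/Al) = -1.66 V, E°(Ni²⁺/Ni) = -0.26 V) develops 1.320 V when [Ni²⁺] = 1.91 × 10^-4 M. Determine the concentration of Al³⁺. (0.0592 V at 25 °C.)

From the Nernst equation, log Q = n(E° − E)/0.0592 = 6(1.40 − 1.320)/0.0592 = 8.108, so Q = 1.28 × 10^8.
With Q = [Al³⁺]^2/[Ni²⁺]^3 and the known concentrations, [Al³⁺]^2 in the numerator gives [Al³⁺] = 0.03 M.

0.03 M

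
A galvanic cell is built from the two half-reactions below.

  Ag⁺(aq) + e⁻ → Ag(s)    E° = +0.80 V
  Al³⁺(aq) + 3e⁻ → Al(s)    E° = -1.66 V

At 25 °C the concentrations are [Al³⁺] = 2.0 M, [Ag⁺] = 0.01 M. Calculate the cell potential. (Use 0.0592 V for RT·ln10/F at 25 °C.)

The Ag⁺/Ag couple has the higher reduction potential and acts as the cathode, so E°_cell = +0.80 − (-1.66) = 2.46 V.
Balancing electrons gives n = 3; the reaction quotient is Q = [Al³⁺]/[Ag⁺]^3 = 2 × 10^6.
At 25 °C, E = E° − (0.0592/n) log Q = 2.46 − (0.0592/3)(6.301) = 2.460 − 0.124 = 2.336 V.

2.34 V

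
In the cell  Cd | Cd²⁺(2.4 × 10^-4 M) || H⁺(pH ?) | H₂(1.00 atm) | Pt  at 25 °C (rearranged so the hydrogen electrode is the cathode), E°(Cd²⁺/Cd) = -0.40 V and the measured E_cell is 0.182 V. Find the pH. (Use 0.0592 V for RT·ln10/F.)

pH = 5.49

E°_cell = 0.40 V and n = 2.
log Q = n(E° − E)/0.0592 = 2×(0.40 − 0.182)/0.0592 = 7.365.
With Q = [Cd²⁺]·P(H₂) / [H⁺]^2, solving for [H⁺] gives log[H⁺] = -5.492, so pH = 5.49.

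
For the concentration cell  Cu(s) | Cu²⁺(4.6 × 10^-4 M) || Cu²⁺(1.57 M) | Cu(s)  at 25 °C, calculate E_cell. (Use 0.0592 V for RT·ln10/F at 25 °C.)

0.10 V

Both half-cells are Cu²⁺/Cu, so E°_cell = 0. The concentrated side is the cathode; the cell reaction moves Cu²⁺ from high to low concentration with n = 2.
Q = [Cu²⁺]_dilute/[Cu²⁺]_conc = 4.6 × 10^-4/1.57 = 2.93 × 10^-4.
E = 0 − (0.0592/2) log Q = −(0.0592/2)(-3.533) = 0.1046 V.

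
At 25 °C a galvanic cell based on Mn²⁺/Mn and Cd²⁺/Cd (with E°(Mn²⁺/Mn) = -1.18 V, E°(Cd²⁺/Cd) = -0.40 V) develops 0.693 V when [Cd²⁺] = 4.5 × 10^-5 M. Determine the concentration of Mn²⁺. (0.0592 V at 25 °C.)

0.039 M

From the Nernst equation, log Q = n(E° − E)/0.0592 = 2(0.78 − 0.693)/0.0592 = 2.939, so Q = 869.
With Q = [Mn²⁺]/[Cd²⁺] and the known concentrations, [Mn²⁺] in the numerator gives [Mn²⁺] = 0.039 M.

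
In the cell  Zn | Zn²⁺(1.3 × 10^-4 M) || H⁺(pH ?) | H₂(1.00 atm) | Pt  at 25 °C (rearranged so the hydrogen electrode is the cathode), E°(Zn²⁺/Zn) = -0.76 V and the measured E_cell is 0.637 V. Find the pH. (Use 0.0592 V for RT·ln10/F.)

pH = 4.02

E°_cell = 0.76 V and n = 2.
log Q = n(E° − E)/0.0592 = 2×(0.76 − 0.637)/0.0592 = 4.155.
With Q = [Zn²⁺]·P(H₂) / [H⁺]^2, solving for [H⁺] gives log[H⁺] = -4.021, so pH = 4.02.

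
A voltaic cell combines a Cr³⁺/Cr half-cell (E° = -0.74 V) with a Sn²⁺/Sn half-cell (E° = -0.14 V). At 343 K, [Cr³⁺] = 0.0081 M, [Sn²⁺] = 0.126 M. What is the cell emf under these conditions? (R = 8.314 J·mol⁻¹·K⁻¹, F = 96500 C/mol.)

The Sn²⁺/Sn couple has the higher reduction potential and acts as the cathode, so E°_cell = -0.14 − (-0.74) = 0.60 V.
Balancing electrons gives n = 6; the reaction quotient is Q = [Cr³⁺]^2/[Sn²⁺]^3 = 0.0328.
E = E° − (RT/nF) ln Q = 0.60 − (8.314×343)/(6×96500) × (-3.417) = 0.600 + 0.017 = 0.617 V.

0.617 V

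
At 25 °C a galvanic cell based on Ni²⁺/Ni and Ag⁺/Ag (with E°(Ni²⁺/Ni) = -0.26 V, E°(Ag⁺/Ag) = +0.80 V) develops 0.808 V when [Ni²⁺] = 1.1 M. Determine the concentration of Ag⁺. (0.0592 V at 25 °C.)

From the Nernst equation, log Q = n(E° − E)/0.0592 = 2(1.06 − 0.808)/0.0592 = 8.514, so Q = 3.26 × 10^8.
With Q = [Ni²⁺]/[Ag⁺]^2 and the known concentrations, [Ag⁺]^2 in the denominator gives [Ag⁺] = 5.8 × 10^-5 M.

5.8 × 10^-5 M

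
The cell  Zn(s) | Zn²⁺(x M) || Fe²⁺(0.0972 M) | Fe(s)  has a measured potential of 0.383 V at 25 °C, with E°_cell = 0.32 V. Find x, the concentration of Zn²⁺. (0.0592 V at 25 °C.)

From the Nernst equation, log Q = n(E° − E)/0.0592 = 2(0.32 − 0.383)/0.0592 = -2.128, so Q = 0.00744.
With Q = [Zn²⁺]/[Fe²⁺] and the known concentrations, [Zn²⁺] in the numerator gives [Zn²⁺] = 7.2 × 10^-4 M.

7.2 × 10^-4 M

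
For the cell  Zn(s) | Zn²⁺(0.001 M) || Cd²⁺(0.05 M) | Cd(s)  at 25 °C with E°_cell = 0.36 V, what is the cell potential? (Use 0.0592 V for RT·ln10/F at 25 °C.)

0.410 V

Balancing electrons gives n = 2; the reaction quotient is Q = [Zn²⁺]/[Cd²⁺] = 0.0200.
At 25 °C, E = E° − (0.0592/n) log Q = 0.36 − (0.0592/2)(-1.699) = 0.360 + 0.050 = 0.410 V.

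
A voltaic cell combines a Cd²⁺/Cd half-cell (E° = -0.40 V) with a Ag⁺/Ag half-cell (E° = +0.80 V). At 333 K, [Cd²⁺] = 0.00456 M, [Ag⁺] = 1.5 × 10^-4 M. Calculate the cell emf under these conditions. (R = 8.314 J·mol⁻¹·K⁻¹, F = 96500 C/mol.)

1.02 V

The Ag⁺/Ag couple has the higher reduction potential and acts as the cathode, so E°_cell = +0.80 − (-0.40) = 1.20 V.
Balancing electrons gives n = 2; the reaction quotient is Q = [Cd²⁺]/[Ag⁺]^2 = 2.03 × 10^5.
E = E° − (RT/nF) ln Q = 1.20 − (8.314×333)/(2×96500) × (12.219) = 1.200 − 0.175 = 1.025 V.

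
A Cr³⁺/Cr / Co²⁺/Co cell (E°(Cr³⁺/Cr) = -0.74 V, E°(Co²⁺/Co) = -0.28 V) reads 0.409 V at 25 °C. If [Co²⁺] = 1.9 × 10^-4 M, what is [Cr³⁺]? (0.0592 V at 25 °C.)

0.001 M

From the Nernst equation, log Q = n(E° − E)/0.0592 = 6(0.46 − 0.409)/0.0592 = 5.169, so Q = 1.48 × 10^5.
With Q = [Cr³⁺]^2/[Co²⁺]^3 and the known concentrations, [Cr³⁺]^2 in the numerator gives [Cr³⁺] = 0.001 M.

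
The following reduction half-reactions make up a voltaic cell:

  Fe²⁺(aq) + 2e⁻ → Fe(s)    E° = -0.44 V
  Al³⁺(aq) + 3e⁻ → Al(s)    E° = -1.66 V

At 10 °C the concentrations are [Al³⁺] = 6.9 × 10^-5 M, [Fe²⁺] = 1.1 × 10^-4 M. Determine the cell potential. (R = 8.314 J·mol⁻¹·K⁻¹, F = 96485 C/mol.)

The Fe²⁺/Fe couple has the higher reduction potential and acts as the cathode, so E°_cell = -0.44 − (-1.66) = 1.22 V.
Balancing electrons gives n = 6; the reaction quotient is Q = [Al³⁺]^2/[Fe²⁺]^3 = 3580.
E = E° − (RT/nF) ln Q = 1.22 − (8.314×283)/(6×96485) × (8.182) = 1.220 − 0.033 = 1.187 V.

1.19 V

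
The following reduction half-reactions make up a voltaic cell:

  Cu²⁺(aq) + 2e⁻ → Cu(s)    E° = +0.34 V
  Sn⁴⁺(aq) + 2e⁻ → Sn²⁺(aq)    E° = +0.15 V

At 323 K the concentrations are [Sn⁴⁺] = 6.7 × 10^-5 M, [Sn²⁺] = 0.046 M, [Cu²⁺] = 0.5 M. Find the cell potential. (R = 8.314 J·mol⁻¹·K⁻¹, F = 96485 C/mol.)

0.271 V

The Cu²⁺/Cu couple has the higher reduction potential and acts as the cathode, so E°_cell = +0.34 − (+0.15) = 0.19 V.
Balancing electrons gives n = 2; the reaction quotient is Q = [Sn⁴⁺]/([Sn²⁺]·[Cu²⁺]) = 0.00291.
E = E° − (RT/nF) ln Q = 0.19 − (8.314×323)/(2×96485) × (-5.839) = 0.190 + 0.081 = 0.271 V.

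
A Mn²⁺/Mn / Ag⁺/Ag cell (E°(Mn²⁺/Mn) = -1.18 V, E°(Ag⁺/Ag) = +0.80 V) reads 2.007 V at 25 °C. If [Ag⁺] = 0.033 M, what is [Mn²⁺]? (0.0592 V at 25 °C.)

From the Nernst equation, log Q = n(E° − E)/0.0592 = 2(1.98 − 2.007)/0.0592 = -0.912, so Q = 0.122.
With Q = [Mn²⁺]/[Ag⁺]^2 and the known concentrations, [Mn²⁺] in the numerator gives [Mn²⁺] = 1.3 × 10^-4 M.

1.3 × 10^-4 M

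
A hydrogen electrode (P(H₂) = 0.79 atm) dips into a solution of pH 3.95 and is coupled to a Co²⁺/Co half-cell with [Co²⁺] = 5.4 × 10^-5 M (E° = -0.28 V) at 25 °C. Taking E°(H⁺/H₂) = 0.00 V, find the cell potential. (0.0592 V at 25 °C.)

0.18 V

The hydrogen couple is the cathode, so E°_cell = 0.28 V; n = 2.
[H⁺] = 10^(−3.95) = 1.1 × 10^-4 M, and Q = [Co²⁺]·P(H₂) / [H⁺]^2 = 3390.
E = E° − (0.0592/2) log Q = 0.28 − (0.0592/2)(3.530) = 0.176 V.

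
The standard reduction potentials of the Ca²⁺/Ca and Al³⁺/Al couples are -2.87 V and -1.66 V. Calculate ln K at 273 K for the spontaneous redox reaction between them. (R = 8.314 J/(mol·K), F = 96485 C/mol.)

ln K = 308.6

E°_cell = -1.66 − (-2.87) = 1.21 V, with n = 6 electrons transferred.
At equilibrium E = 0, so the Nernst equation gives ln K = nFE°/RT = (6)(96485)(1.21)/((8.314)(273)) = 308.62.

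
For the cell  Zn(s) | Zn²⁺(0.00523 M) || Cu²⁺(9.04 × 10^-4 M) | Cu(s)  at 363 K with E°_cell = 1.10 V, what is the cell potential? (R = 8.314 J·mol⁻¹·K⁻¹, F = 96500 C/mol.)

Balancing electrons gives n = 2; the reaction quotient is Q = [Zn²⁺]/[Cu²⁺] = 5.79.
E = E° − (RT/nF) ln Q = 1.10 − (8.314×363)/(2×96500) × (1.755) = 1.100 − 0.027 = 1.073 V.

1.07 V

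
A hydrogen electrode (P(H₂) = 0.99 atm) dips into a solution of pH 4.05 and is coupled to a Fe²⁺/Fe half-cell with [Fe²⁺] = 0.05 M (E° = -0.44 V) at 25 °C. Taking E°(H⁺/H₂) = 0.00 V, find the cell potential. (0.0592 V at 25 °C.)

The hydrogen couple is the cathode, so E°_cell = 0.44 V; n = 2.
[H⁺] = 10^(−4.05) = 8.9 × 10^-5 M, and Q = [Fe²⁺]·P(H₂) / [H⁺]^2 = 6.23 × 10^6.
E = E° − (0.0592/2) log Q = 0.44 − (0.0592/2)(6.795) = 0.239 V.

0.24 V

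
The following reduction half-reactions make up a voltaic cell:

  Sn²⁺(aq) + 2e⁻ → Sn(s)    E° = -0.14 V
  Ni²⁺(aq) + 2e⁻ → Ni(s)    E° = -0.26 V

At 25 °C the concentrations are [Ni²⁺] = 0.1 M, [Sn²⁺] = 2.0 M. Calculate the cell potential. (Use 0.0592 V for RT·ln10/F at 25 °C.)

The Sn²⁺/Sn couple has the higher reduction potential and acts as the cathode, so E°_cell = -0.14 − (-0.26) = 0.12 V.
Balancing electrons gives n = 2; the reaction quotient is Q = [Ni²⁺]/[Sn²⁺] = 0.0500.
At 25 °C, E = E° − (0.0592/n) log Q = 0.12 − (0.0592/2)(-1.301) = 0.120 + 0.039 = 0.159 V.

0.159 V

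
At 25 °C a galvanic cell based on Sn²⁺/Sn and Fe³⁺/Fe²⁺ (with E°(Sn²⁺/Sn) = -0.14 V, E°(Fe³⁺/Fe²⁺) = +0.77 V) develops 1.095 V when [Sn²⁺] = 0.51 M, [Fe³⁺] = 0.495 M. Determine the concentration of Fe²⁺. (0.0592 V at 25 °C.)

5.2 × 10^-4 M

From the Nernst equation, log Q = n(E° − E)/0.0592 = 2(0.91 − 1.095)/0.0592 = -6.250, so Q = 5.62 × 10^-7.
With Q = [Sn²⁺]·[Fe²⁺]^2/[Fe³⁺]^2 and the known concentrations, [Fe²⁺]^2 in the numerator gives [Fe²⁺] = 5.2 × 10^-4 M.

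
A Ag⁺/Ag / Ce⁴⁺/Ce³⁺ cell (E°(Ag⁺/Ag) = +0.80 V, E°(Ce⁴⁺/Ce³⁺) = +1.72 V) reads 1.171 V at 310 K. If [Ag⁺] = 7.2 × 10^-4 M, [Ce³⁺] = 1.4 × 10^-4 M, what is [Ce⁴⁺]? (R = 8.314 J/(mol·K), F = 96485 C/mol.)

0.0012 M

From the Nernst equation, ln Q = nF(E° − E)/RT = 1×96485×(0.92 − 1.171)/(8.314×310) = -9.396, so Q = 8.3 × 10^-5.
With Q = [Ag⁺]·[Ce³⁺]/[Ce⁴⁺] and the known concentrations, [Ce⁴⁺] in the denominator gives [Ce⁴⁺] = 0.0012 M.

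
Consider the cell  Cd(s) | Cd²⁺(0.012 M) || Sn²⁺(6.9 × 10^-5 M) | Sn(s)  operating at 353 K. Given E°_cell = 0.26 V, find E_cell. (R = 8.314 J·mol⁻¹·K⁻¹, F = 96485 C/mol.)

0.182 V

Balancing electrons gives n = 2; the reaction quotient is Q = [Cd²⁺]/[Sn²⁺] = 174.
E = E° − (RT/nF) ln Q = 0.26 − (8.314×353)/(2×96485) × (5.159) = 0.260 − 0.078 = 0.182 V.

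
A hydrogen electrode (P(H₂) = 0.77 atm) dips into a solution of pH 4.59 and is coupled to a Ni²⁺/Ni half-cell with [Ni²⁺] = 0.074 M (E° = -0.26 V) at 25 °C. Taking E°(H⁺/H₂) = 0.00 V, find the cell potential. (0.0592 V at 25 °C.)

The hydrogen couple is the cathode, so E°_cell = 0.26 V; n = 2.
[H⁺] = 10^(−4.59) = 2.6 × 10^-5 M, and Q = [Ni²⁺]·P(H₂) / [H⁺]^2 = 8.62 × 10^7.
E = E° − (0.0592/2) log Q = 0.26 − (0.0592/2)(7.936) = 0.025 V.

0.025 V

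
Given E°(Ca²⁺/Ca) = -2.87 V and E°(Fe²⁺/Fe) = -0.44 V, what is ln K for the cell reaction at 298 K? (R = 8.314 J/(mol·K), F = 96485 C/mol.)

E°_cell = -0.44 − (-2.87) = 2.43 V, with n = 2 electrons transferred.
At equilibrium E = 0, so the Nernst equation gives ln K = nFE°/RT = (2)(96485)(2.43)/((8.314)(298)) = 189.26.

ln K = 189.3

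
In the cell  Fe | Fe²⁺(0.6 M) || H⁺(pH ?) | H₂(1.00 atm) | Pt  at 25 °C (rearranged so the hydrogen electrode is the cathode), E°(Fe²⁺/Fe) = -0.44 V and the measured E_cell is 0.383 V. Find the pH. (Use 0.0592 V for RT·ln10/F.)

pH = 1.07

E°_cell = 0.44 V and n = 2.
log Q = n(E° − E)/0.0592 = 2×(0.44 − 0.383)/0.0592 = 1.926.
With Q = [Fe²⁺]·P(H₂) / [H⁺]^2, solving for [H⁺] gives log[H⁺] = -1.074, so pH = 1.07.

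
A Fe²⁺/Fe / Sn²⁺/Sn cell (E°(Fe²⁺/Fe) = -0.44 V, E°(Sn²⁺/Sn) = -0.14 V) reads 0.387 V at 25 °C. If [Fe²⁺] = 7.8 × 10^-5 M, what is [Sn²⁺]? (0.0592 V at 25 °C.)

From the Nernst equation, log Q = n(E° − E)/0.0592 = 2(0.30 − 0.387)/0.0592 = -2.939, so Q = 0.00115.
With Q = [Fe²⁺]/[Sn²⁺] and the known concentrations, [Sn²⁺] in the denominator gives [Sn²⁺] = 0.068 M.

0.068 M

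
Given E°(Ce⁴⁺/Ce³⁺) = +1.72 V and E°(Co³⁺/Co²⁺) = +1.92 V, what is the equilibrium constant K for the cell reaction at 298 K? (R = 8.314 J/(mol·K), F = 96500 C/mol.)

E°_cell = +1.92 − (+1.72) = 0.20 V, with n = 1 electron transferred.
At equilibrium E = 0, so the Nernst equation gives ln K = nFE°/RT = (1)(96500)(0.20)/((8.314)(298)) = 7.79.
K = e^7.79 = 2400.

2400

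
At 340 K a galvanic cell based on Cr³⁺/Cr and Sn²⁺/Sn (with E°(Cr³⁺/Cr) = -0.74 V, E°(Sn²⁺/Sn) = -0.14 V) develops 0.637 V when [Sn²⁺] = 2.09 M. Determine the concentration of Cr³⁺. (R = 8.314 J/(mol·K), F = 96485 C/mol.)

0.068 M

From the Nernst equation, ln Q = nF(E° − E)/RT = 6×96485×(0.60 − 0.637)/(8.314×340) = -7.577, so Q = 5.12 × 10^-4.
With Q = [Cr³⁺]^2/[Sn²⁺]^3 and the known concentrations, [Cr³⁺]^2 in the numerator gives [Cr³⁺] = 0.068 M.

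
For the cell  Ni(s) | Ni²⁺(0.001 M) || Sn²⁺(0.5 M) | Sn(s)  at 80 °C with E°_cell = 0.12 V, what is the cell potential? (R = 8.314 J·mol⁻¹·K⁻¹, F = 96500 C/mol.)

0.215 V

Balancing electrons gives n = 2; the reaction quotient is Q = [Ni²⁺]/[Sn²⁺] = 0.00200.
E = E° − (RT/nF) ln Q = 0.12 − (8.314×353)/(2×96500) × (-6.215) = 0.120 + 0.095 = 0.215 V.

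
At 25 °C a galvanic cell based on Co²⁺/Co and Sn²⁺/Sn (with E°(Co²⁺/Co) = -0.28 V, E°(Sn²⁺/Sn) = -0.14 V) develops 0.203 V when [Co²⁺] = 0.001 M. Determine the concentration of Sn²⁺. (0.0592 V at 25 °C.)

From the Nernst equation, log Q = n(E° − E)/0.0592 = 2(0.14 − 0.203)/0.0592 = -2.128, so Q = 0.00744.
With Q = [Co²⁺]/[Sn²⁺] and the known concentrations, [Sn²⁺] in the denominator gives [Sn²⁺] = 0.13 M.

0.13 M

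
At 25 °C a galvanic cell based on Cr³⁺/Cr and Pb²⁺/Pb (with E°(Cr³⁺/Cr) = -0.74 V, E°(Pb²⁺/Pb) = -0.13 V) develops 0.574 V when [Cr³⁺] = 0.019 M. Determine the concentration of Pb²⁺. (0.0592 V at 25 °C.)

0.0043 M

From the Nernst equation, log Q = n(E° − E)/0.0592 = 6(0.61 − 0.574)/0.0592 = 3.649, so Q = 4450.
With Q = [Cr³⁺]^2/[Pb²⁺]^3 and the known concentrations, [Pb²⁺]^3 in the denominator gives [Pb²⁺] = 0.0043 M.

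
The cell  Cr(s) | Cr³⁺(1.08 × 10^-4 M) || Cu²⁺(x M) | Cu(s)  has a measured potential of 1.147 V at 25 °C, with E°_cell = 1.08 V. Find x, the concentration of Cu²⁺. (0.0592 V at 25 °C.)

0.42 M

From the Nernst equation, log Q = n(E° − E)/0.0592 = 6(1.08 − 1.147)/0.0592 = -6.791, so Q = 1.62 × 10^-7.
With Q = [Cr³⁺]^2/[Cu²⁺]^3 and the known concentrations, [Cu²⁺]^3 in the denominator gives [Cu²⁺] = 0.42 M.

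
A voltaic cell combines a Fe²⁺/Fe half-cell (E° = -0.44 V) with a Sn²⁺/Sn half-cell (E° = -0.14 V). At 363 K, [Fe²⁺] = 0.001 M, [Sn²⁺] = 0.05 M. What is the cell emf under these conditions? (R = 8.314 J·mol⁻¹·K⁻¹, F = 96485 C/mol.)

0.361 V

The Sn²⁺/Sn couple has the higher reduction potential and acts as the cathode, so E°_cell = -0.14 − (-0.44) = 0.30 V.
Balancing electrons gives n = 2; the reaction quotient is Q = [Fe²⁺]/[Sn²⁺] = 0.0200.
E = E° − (RT/nF) ln Q = 0.30 − (8.314×363)/(2×96485) × (-3.912) = 0.300 + 0.061 = 0.361 V.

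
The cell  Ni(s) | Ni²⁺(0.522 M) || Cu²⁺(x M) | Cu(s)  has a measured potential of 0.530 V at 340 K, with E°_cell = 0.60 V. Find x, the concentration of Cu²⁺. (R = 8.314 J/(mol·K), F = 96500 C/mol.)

0.0044 M

From the Nernst equation, ln Q = nF(E° − E)/RT = 2×96500×(0.60 − 0.530)/(8.314×340) = 4.779, so Q = 119.
With Q = [Ni²⁺]/[Cu²⁺] and the known concentrations, [Cu²⁺] in the denominator gives [Cu²⁺] = 0.0044 M.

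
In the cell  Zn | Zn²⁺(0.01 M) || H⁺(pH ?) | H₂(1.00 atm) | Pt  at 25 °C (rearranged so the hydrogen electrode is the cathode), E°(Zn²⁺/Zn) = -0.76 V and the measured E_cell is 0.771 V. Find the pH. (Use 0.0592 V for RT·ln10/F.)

pH = 0.81

E°_cell = 0.76 V and n = 2.
log Q = n(E° − E)/0.0592 = 2×(0.76 − 0.771)/0.0592 = -0.372.
With Q = [Zn²⁺]·P(H₂) / [H⁺]^2, solving for [H⁺] gives log[H⁺] = -0.814, so pH = 0.81.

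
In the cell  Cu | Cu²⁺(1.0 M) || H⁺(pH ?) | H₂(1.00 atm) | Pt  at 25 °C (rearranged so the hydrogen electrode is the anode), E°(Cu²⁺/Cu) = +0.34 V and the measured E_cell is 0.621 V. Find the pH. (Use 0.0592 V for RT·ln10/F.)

E°_cell = 0.34 V and n = 2.
log Q = n(E° − E)/0.0592 = 2×(0.34 − 0.621)/0.0592 = -9.493.
With Q = [H⁺]^2 / ([Cu²⁺]·P(H₂)), solving for [H⁺] gives log[H⁺] = -4.747, so pH = 4.75.

pH = 4.75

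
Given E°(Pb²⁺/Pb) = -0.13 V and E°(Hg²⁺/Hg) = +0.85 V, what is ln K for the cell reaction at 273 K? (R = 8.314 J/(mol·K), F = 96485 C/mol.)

E°_cell = +0.85 − (-0.13) = 0.98 V, with n = 2 electrons transferred.
At equilibrium E = 0, so the Nernst equation gives ln K = nFE°/RT = (2)(96485)(0.98)/((8.314)(273)) = 83.32.

ln K = 83.3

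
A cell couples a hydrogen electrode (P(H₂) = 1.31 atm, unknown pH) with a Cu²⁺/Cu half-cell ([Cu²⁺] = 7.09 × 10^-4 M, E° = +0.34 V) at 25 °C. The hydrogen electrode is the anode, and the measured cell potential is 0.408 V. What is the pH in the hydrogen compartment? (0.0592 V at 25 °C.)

E°_cell = 0.34 V and n = 2.
log Q = n(E° − E)/0.0592 = 2×(0.34 − 0.408)/0.0592 = -2.297.
With Q = [H⁺]^2 / ([Cu²⁺]·P(H₂)), solving for [H⁺] gives log[H⁺] = -2.665, so pH = 2.66.

pH = 2.66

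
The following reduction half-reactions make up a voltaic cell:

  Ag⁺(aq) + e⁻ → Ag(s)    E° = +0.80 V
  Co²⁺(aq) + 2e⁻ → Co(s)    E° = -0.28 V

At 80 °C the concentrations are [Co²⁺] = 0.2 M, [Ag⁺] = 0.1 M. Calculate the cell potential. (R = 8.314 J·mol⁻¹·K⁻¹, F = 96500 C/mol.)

1.03 V

The Ag⁺/Ag couple has the higher reduction potential and acts as the cathode, so E°_cell = +0.80 − (-0.28) = 1.08 V.
Balancing electrons gives n = 2; the reaction quotient is Q = [Co²⁺]/[Ag⁺]^2 = 20.0.
E = E° − (RT/nF) ln Q = 1.08 − (8.314×353)/(2×96500) × (2.996) = 1.080 − 0.046 = 1.034 V.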